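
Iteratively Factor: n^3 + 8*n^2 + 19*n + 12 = (n + 4)*(n^2 + 4*n + 3) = (n + 1)*(n + 4)*(n + 3)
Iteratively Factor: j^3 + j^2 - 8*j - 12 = (j + 2)*(j^2 - j - 6) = (j - 3)*(j + 2)*(j + 2)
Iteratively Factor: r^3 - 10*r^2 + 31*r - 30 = (r - 5)*(r^2 - 5*r + 6) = (r - 5)*(r - 3)*(r - 2)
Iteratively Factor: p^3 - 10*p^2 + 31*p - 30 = (p - 2)*(p^2 - 8*p + 15) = (p - 3)*(p - 2)*(p - 5)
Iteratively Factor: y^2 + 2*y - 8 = (y - 2)*(y + 4)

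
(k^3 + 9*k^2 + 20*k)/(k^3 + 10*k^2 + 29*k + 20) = k/(k + 1)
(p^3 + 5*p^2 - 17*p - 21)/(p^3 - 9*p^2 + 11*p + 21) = (p + 7)/(p - 7)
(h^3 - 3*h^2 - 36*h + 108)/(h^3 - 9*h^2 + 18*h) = (h + 6)/h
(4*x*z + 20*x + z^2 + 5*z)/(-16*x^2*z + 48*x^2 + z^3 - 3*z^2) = (-z - 5)/(4*x*z - 12*x - z^2 + 3*z)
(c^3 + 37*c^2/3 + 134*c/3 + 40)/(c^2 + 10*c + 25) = (c^2 + 22*c/3 + 8)/(c + 5)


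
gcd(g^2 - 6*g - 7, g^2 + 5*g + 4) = g + 1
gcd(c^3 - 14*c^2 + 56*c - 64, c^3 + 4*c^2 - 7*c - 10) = c - 2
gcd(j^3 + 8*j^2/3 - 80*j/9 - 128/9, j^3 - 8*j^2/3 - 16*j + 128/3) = j^2 + 4*j/3 - 32/3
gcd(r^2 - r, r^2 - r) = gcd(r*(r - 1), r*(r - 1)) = r^2 - r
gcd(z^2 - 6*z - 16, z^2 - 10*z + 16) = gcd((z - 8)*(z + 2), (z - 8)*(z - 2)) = z - 8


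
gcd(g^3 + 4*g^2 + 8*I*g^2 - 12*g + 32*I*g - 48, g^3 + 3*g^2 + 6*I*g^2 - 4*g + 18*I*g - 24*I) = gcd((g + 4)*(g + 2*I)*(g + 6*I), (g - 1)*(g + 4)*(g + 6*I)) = g^2 + g*(4 + 6*I) + 24*I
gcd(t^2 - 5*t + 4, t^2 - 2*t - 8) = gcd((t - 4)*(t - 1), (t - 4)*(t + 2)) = t - 4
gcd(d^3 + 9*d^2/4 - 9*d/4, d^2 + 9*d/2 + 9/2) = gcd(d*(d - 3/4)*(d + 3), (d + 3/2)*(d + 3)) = d + 3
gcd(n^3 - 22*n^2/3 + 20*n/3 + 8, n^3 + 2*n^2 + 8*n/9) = n + 2/3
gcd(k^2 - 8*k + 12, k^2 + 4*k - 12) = k - 2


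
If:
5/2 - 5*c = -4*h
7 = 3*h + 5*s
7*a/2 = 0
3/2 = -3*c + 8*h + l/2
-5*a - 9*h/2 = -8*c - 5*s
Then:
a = 0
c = 17/2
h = 10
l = -106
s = -23/5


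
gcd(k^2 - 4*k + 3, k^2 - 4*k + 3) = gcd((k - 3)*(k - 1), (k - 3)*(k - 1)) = k^2 - 4*k + 3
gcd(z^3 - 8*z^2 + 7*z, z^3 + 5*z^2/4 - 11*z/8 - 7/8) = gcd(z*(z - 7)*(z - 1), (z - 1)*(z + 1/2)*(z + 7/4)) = z - 1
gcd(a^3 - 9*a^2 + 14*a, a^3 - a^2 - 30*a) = a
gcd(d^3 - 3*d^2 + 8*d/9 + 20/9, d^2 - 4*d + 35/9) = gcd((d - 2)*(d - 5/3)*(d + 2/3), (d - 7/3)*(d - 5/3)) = d - 5/3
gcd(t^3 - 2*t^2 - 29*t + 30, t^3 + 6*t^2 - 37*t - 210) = t^2 - t - 30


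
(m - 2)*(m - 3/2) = m^2 - 7*m/2 + 3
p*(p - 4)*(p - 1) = p^3 - 5*p^2 + 4*p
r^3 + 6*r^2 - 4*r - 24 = (r - 2)*(r + 2)*(r + 6)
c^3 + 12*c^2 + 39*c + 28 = (c + 1)*(c + 4)*(c + 7)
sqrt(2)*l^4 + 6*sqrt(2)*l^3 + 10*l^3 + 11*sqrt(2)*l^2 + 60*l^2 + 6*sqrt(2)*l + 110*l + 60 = (l + 2)*(l + 3)*(l + 5*sqrt(2))*(sqrt(2)*l + sqrt(2))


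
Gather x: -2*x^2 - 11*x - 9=-2*x^2 - 11*x - 9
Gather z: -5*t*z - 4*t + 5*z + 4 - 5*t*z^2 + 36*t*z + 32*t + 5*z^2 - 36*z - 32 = 28*t + z^2*(5 - 5*t) + z*(31*t - 31) - 28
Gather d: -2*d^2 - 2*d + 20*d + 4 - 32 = -2*d^2 + 18*d - 28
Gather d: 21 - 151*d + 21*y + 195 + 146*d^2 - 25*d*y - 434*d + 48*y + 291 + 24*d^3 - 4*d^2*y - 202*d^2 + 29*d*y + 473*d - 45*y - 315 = 24*d^3 + d^2*(-4*y - 56) + d*(4*y - 112) + 24*y + 192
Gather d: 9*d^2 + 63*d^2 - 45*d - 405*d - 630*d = 72*d^2 - 1080*d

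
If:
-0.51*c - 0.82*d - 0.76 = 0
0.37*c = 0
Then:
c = 0.00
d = -0.93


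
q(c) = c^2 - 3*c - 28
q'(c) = 2*c - 3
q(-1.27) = -22.58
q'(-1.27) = -5.54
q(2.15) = -29.83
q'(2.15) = 1.30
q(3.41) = -26.60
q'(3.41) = 3.82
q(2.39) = -29.46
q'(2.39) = 1.78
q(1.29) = -30.21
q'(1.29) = -0.42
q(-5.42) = 17.64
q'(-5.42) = -13.84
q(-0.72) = -25.32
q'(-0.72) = -4.44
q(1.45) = -30.25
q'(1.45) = -0.10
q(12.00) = 80.00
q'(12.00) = 21.00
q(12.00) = 80.00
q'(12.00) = 21.00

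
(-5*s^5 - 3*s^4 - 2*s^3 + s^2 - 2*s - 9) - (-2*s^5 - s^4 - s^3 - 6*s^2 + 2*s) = -3*s^5 - 2*s^4 - s^3 + 7*s^2 - 4*s - 9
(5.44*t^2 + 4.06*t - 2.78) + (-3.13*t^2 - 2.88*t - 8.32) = 2.31*t^2 + 1.18*t - 11.1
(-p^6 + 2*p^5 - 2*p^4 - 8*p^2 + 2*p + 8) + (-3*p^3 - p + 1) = -p^6 + 2*p^5 - 2*p^4 - 3*p^3 - 8*p^2 + p + 9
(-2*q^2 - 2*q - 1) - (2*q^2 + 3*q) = -4*q^2 - 5*q - 1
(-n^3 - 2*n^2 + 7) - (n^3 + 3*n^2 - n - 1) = -2*n^3 - 5*n^2 + n + 8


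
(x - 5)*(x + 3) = x^2 - 2*x - 15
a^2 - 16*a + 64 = (a - 8)^2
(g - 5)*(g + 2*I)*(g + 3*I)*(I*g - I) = I*g^4 - 5*g^3 - 6*I*g^3 + 30*g^2 - I*g^2 - 25*g + 36*I*g - 30*I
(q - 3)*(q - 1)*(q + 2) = q^3 - 2*q^2 - 5*q + 6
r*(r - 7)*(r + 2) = r^3 - 5*r^2 - 14*r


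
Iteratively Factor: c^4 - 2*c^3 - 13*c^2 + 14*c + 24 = (c - 2)*(c^3 - 13*c - 12) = (c - 2)*(c + 1)*(c^2 - c - 12) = (c - 2)*(c + 1)*(c + 3)*(c - 4)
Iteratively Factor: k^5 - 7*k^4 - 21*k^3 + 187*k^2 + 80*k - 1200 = (k + 4)*(k^4 - 11*k^3 + 23*k^2 + 95*k - 300) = (k - 4)*(k + 4)*(k^3 - 7*k^2 - 5*k + 75) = (k - 5)*(k - 4)*(k + 4)*(k^2 - 2*k - 15) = (k - 5)*(k - 4)*(k + 3)*(k + 4)*(k - 5)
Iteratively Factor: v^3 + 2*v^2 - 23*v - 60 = (v + 4)*(v^2 - 2*v - 15) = (v - 5)*(v + 4)*(v + 3)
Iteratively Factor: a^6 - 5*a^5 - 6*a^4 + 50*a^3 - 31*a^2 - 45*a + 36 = (a + 1)*(a^5 - 6*a^4 + 50*a^2 - 81*a + 36) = (a - 4)*(a + 1)*(a^4 - 2*a^3 - 8*a^2 + 18*a - 9) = (a - 4)*(a - 3)*(a + 1)*(a^3 + a^2 - 5*a + 3) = (a - 4)*(a - 3)*(a + 1)*(a + 3)*(a^2 - 2*a + 1) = (a - 4)*(a - 3)*(a - 1)*(a + 1)*(a + 3)*(a - 1)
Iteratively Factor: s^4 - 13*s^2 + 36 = (s - 2)*(s^3 + 2*s^2 - 9*s - 18) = (s - 2)*(s + 2)*(s^2 - 9) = (s - 2)*(s + 2)*(s + 3)*(s - 3)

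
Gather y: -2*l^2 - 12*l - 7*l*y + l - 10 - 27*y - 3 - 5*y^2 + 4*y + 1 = -2*l^2 - 11*l - 5*y^2 + y*(-7*l - 23) - 12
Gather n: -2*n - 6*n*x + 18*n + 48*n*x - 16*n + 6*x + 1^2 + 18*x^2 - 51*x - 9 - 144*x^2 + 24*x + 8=42*n*x - 126*x^2 - 21*x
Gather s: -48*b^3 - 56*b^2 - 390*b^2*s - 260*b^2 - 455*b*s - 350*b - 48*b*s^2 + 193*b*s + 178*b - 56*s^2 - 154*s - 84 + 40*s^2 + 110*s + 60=-48*b^3 - 316*b^2 - 172*b + s^2*(-48*b - 16) + s*(-390*b^2 - 262*b - 44) - 24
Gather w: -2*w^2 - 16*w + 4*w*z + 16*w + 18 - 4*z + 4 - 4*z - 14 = -2*w^2 + 4*w*z - 8*z + 8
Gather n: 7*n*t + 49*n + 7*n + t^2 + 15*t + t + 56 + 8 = n*(7*t + 56) + t^2 + 16*t + 64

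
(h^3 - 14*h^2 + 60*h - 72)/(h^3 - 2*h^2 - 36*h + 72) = (h - 6)/(h + 6)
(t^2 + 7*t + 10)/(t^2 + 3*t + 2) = (t + 5)/(t + 1)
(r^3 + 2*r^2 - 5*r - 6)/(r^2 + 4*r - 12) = (r^2 + 4*r + 3)/(r + 6)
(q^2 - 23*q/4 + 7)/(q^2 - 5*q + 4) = (q - 7/4)/(q - 1)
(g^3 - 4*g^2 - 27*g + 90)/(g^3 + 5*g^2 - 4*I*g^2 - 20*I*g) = (g^2 - 9*g + 18)/(g*(g - 4*I))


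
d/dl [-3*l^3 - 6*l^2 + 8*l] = -9*l^2 - 12*l + 8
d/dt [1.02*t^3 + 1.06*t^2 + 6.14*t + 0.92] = 3.06*t^2 + 2.12*t + 6.14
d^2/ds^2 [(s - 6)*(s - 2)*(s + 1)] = 6*s - 14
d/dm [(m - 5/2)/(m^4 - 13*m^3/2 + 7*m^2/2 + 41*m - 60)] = (-12*m^4 + 92*m^3 - 209*m^2 + 70*m + 170)/(4*m^8 - 52*m^7 + 197*m^6 + 146*m^5 - 2563*m^4 + 4268*m^3 + 5044*m^2 - 19680*m + 14400)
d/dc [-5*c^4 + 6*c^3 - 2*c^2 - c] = -20*c^3 + 18*c^2 - 4*c - 1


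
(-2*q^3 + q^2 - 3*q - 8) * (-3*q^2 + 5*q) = 6*q^5 - 13*q^4 + 14*q^3 + 9*q^2 - 40*q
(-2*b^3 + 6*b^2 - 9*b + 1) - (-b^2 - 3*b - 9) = -2*b^3 + 7*b^2 - 6*b + 10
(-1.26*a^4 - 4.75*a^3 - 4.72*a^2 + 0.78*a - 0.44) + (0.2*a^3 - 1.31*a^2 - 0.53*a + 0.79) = -1.26*a^4 - 4.55*a^3 - 6.03*a^2 + 0.25*a + 0.35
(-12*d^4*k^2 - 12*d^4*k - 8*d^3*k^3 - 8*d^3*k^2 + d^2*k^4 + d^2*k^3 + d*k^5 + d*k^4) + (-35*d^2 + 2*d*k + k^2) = -12*d^4*k^2 - 12*d^4*k - 8*d^3*k^3 - 8*d^3*k^2 + d^2*k^4 + d^2*k^3 - 35*d^2 + d*k^5 + d*k^4 + 2*d*k + k^2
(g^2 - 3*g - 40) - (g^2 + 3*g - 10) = -6*g - 30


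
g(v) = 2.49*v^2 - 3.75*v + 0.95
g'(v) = 4.98*v - 3.75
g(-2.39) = 24.14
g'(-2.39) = -15.65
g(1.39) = 0.55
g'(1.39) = 3.17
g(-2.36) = 23.67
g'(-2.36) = -15.50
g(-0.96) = 6.84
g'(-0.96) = -8.53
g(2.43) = 6.54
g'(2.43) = 8.35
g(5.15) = 47.68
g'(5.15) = 21.90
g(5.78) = 62.46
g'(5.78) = 25.03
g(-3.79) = 50.93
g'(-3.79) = -22.62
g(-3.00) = 34.61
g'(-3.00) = -18.69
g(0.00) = 0.95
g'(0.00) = -3.75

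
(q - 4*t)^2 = q^2 - 8*q*t + 16*t^2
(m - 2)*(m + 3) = m^2 + m - 6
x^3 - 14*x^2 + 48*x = x*(x - 8)*(x - 6)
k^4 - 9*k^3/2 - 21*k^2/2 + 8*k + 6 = (k - 6)*(k - 1)*(k + 1/2)*(k + 2)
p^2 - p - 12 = (p - 4)*(p + 3)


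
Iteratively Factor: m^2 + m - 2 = (m - 1)*(m + 2)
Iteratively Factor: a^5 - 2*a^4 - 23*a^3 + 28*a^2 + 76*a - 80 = (a - 1)*(a^4 - a^3 - 24*a^2 + 4*a + 80) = (a - 1)*(a + 2)*(a^3 - 3*a^2 - 18*a + 40) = (a - 2)*(a - 1)*(a + 2)*(a^2 - a - 20) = (a - 5)*(a - 2)*(a - 1)*(a + 2)*(a + 4)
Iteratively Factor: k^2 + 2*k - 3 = (k - 1)*(k + 3)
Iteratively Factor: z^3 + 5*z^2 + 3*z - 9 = (z - 1)*(z^2 + 6*z + 9) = (z - 1)*(z + 3)*(z + 3)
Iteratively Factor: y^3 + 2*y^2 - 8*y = (y - 2)*(y^2 + 4*y) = (y - 2)*(y + 4)*(y)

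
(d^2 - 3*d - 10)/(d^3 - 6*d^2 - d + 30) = 1/(d - 3)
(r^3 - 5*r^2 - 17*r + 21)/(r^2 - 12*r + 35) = (r^2 + 2*r - 3)/(r - 5)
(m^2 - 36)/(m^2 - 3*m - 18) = (m + 6)/(m + 3)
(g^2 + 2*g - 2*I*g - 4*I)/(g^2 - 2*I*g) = (g + 2)/g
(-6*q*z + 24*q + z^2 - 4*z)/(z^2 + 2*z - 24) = (-6*q + z)/(z + 6)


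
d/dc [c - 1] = 1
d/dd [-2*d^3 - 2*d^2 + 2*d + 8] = -6*d^2 - 4*d + 2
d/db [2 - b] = -1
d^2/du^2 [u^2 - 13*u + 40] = 2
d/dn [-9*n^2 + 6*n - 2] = 6 - 18*n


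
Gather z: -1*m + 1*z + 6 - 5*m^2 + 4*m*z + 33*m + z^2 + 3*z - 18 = -5*m^2 + 32*m + z^2 + z*(4*m + 4) - 12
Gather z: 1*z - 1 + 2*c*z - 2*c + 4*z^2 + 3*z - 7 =-2*c + 4*z^2 + z*(2*c + 4) - 8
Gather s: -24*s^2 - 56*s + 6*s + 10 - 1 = -24*s^2 - 50*s + 9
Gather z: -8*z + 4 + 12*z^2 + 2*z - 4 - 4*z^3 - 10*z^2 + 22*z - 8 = -4*z^3 + 2*z^2 + 16*z - 8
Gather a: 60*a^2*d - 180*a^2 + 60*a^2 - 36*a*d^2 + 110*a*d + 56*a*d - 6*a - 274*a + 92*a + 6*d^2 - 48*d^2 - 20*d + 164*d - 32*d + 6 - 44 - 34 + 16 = a^2*(60*d - 120) + a*(-36*d^2 + 166*d - 188) - 42*d^2 + 112*d - 56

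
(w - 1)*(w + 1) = w^2 - 1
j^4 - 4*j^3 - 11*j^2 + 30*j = j*(j - 5)*(j - 2)*(j + 3)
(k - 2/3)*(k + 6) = k^2 + 16*k/3 - 4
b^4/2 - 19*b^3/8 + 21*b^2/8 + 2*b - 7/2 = (b/2 + 1/2)*(b - 2)^2*(b - 7/4)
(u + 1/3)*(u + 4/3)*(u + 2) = u^3 + 11*u^2/3 + 34*u/9 + 8/9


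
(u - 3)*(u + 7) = u^2 + 4*u - 21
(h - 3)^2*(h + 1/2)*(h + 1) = h^4 - 9*h^3/2 + h^2/2 + 21*h/2 + 9/2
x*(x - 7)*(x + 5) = x^3 - 2*x^2 - 35*x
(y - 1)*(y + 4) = y^2 + 3*y - 4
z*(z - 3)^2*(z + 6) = z^4 - 27*z^2 + 54*z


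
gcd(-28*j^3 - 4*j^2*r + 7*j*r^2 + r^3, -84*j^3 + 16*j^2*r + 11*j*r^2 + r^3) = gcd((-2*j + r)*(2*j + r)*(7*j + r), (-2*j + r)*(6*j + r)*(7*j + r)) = -14*j^2 + 5*j*r + r^2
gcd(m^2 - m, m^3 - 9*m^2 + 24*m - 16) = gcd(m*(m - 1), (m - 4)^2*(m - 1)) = m - 1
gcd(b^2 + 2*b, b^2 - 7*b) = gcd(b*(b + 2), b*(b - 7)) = b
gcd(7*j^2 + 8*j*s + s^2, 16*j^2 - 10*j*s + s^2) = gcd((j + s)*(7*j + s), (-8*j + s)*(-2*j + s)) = 1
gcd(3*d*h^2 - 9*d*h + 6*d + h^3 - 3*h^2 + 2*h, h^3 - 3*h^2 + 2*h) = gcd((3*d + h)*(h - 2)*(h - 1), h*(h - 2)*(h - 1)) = h^2 - 3*h + 2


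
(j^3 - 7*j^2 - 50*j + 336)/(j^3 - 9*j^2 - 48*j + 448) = (j - 6)/(j - 8)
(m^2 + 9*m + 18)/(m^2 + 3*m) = (m + 6)/m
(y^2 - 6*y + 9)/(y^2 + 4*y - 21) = (y - 3)/(y + 7)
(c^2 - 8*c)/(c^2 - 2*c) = (c - 8)/(c - 2)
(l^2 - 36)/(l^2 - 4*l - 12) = (l + 6)/(l + 2)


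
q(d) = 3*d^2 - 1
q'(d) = 6*d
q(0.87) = 1.27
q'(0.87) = 5.22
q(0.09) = -0.98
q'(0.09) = 0.54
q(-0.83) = 1.07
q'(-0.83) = -4.98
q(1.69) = 7.57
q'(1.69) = 10.14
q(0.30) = -0.73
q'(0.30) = 1.80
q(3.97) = 46.28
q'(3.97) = 23.82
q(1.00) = 2.00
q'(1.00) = 6.00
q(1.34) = 4.39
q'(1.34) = 8.04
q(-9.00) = 242.00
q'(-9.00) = -54.00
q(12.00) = 431.00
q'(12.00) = 72.00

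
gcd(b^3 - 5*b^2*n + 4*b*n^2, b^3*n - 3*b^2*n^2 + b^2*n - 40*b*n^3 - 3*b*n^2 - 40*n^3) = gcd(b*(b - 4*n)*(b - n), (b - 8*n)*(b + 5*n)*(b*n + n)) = 1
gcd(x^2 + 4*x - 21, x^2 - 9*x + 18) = x - 3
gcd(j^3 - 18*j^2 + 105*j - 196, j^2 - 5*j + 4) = j - 4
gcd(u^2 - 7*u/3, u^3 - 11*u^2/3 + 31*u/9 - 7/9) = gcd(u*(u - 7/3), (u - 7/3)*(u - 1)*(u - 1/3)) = u - 7/3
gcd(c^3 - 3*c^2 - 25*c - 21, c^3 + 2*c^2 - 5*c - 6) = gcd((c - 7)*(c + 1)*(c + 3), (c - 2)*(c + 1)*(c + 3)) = c^2 + 4*c + 3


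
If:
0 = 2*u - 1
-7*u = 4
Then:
No Solution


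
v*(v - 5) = v^2 - 5*v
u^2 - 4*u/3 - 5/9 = (u - 5/3)*(u + 1/3)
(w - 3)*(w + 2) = w^2 - w - 6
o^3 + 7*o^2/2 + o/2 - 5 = (o - 1)*(o + 2)*(o + 5/2)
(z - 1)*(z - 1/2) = z^2 - 3*z/2 + 1/2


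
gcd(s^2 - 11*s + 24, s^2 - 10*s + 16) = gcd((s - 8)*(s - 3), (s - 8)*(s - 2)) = s - 8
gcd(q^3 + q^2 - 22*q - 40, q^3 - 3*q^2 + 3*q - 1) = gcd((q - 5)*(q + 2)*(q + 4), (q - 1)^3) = 1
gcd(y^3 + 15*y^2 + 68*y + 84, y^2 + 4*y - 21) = y + 7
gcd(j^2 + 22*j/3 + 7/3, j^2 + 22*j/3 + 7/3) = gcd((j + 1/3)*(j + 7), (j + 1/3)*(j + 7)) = j^2 + 22*j/3 + 7/3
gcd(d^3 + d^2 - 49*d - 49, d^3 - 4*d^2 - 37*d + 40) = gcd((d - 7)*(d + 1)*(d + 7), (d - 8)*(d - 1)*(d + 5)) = 1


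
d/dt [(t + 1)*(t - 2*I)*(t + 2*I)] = 3*t^2 + 2*t + 4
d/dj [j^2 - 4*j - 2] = 2*j - 4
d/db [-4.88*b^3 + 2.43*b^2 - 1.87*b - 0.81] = -14.64*b^2 + 4.86*b - 1.87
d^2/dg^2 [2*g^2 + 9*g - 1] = 4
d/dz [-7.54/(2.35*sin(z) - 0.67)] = 17.719*cos(z)/(2.35*sin(z) - 0.67)^2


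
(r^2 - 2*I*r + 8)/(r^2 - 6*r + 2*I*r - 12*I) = (r - 4*I)/(r - 6)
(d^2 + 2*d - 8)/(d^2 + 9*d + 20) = (d - 2)/(d + 5)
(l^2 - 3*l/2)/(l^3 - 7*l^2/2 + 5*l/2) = (2*l - 3)/(2*l^2 - 7*l + 5)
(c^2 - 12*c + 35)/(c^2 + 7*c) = (c^2 - 12*c + 35)/(c*(c + 7))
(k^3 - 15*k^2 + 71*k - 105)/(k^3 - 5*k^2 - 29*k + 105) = (k - 5)/(k + 5)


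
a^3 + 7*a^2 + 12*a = a*(a + 3)*(a + 4)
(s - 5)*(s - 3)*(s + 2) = s^3 - 6*s^2 - s + 30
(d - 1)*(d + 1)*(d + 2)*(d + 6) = d^4 + 8*d^3 + 11*d^2 - 8*d - 12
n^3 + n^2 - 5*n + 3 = (n - 1)^2*(n + 3)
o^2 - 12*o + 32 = (o - 8)*(o - 4)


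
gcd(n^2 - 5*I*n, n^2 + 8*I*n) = n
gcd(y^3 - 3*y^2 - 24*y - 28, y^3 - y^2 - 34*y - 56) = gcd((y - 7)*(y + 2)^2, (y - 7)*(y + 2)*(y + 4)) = y^2 - 5*y - 14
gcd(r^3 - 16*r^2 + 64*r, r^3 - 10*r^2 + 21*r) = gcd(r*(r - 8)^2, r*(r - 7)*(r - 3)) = r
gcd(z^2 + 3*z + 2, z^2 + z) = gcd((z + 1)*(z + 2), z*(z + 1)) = z + 1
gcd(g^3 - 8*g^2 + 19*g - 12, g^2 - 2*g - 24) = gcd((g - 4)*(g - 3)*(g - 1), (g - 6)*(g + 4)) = 1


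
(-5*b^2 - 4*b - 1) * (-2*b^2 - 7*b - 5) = 10*b^4 + 43*b^3 + 55*b^2 + 27*b + 5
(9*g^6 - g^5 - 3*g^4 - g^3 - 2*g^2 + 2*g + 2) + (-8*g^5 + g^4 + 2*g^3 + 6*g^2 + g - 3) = 9*g^6 - 9*g^5 - 2*g^4 + g^3 + 4*g^2 + 3*g - 1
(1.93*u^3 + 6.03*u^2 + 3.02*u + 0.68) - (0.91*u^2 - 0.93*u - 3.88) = 1.93*u^3 + 5.12*u^2 + 3.95*u + 4.56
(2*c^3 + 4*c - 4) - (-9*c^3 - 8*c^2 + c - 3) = 11*c^3 + 8*c^2 + 3*c - 1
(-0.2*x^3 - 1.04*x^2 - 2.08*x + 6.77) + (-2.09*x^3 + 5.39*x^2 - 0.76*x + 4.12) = -2.29*x^3 + 4.35*x^2 - 2.84*x + 10.89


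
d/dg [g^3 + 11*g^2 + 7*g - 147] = 3*g^2 + 22*g + 7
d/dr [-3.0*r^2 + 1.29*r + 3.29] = 1.29 - 6.0*r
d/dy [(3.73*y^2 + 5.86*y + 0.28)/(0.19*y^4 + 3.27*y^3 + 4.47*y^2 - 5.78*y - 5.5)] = (-1.4174*y^5 - 15.5373*y^4 - 38.5372*y^3 - 50.5004*y^2 - 43.5332*y - 30.6116)/(0.0361*y^8 + 1.2426*y^7 + 12.3915*y^6 + 27.0374*y^5 - 19.9103*y^4 - 87.6432*y^3 - 15.7616*y^2 + 63.58*y + 30.25)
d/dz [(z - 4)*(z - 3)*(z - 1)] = 3*z^2 - 16*z + 19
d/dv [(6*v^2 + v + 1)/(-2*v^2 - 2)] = (v^2 - 10*v - 1)/(2*(v^4 + 2*v^2 + 1))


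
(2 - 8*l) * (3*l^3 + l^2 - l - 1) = -24*l^4 - 2*l^3 + 10*l^2 + 6*l - 2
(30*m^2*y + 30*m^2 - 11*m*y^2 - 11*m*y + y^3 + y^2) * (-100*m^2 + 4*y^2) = -3000*m^4*y - 3000*m^4 + 1100*m^3*y^2 + 1100*m^3*y + 20*m^2*y^3 + 20*m^2*y^2 - 44*m*y^4 - 44*m*y^3 + 4*y^5 + 4*y^4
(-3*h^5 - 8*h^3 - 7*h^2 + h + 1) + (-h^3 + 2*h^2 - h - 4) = -3*h^5 - 9*h^3 - 5*h^2 - 3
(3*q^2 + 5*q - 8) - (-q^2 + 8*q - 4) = 4*q^2 - 3*q - 4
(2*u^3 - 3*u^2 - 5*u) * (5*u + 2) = 10*u^4 - 11*u^3 - 31*u^2 - 10*u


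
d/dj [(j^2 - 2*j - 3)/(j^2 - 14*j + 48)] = 6*(-2*j^2 + 17*j - 23)/(j^4 - 28*j^3 + 292*j^2 - 1344*j + 2304)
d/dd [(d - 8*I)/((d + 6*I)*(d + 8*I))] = (-d^2 + 16*I*d - 160)/(d^4 + 28*I*d^3 - 292*d^2 - 1344*I*d + 2304)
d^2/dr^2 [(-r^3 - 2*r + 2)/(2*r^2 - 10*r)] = (-27*r^3 + 6*r^2 - 30*r + 50)/(r^3*(r^3 - 15*r^2 + 75*r - 125))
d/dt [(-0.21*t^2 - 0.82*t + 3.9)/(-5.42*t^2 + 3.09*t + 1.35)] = (-5.0933*t^2 + 41.709*t - 13.158)/(29.3764*t^4 - 33.4956*t^3 - 5.0859*t^2 + 8.343*t + 1.8225)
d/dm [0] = 0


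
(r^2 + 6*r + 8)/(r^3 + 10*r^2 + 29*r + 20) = (r + 2)/(r^2 + 6*r + 5)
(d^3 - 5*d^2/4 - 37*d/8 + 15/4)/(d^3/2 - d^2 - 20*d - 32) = (8*d^2 - 26*d + 15)/(4*(d^2 - 4*d - 32))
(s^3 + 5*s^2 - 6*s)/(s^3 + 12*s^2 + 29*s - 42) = s/(s + 7)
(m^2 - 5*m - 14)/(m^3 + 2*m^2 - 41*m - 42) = (m^2 - 5*m - 14)/(m^3 + 2*m^2 - 41*m - 42)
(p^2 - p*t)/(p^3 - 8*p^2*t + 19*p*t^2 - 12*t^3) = p/(p^2 - 7*p*t + 12*t^2)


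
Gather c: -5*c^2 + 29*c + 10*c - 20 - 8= -5*c^2 + 39*c - 28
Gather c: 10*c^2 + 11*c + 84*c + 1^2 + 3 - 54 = 10*c^2 + 95*c - 50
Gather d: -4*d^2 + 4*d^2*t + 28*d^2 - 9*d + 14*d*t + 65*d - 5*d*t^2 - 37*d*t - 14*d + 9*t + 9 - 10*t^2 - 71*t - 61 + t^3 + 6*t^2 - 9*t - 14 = d^2*(4*t + 24) + d*(-5*t^2 - 23*t + 42) + t^3 - 4*t^2 - 71*t - 66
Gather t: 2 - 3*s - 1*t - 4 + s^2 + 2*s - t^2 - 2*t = s^2 - s - t^2 - 3*t - 2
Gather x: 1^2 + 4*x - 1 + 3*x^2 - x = 3*x^2 + 3*x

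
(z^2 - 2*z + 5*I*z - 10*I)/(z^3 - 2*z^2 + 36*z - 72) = (z + 5*I)/(z^2 + 36)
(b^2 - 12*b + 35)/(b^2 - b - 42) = (b - 5)/(b + 6)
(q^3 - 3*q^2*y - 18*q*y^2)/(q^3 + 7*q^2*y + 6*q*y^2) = (q^2 - 3*q*y - 18*y^2)/(q^2 + 7*q*y + 6*y^2)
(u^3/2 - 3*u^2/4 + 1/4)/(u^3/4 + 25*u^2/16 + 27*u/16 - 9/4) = 4*(2*u^3 - 3*u^2 + 1)/(4*u^3 + 25*u^2 + 27*u - 36)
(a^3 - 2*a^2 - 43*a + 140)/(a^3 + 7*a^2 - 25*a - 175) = (a - 4)/(a + 5)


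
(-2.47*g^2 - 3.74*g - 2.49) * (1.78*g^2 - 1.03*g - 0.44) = -4.3966*g^4 - 4.1131*g^3 + 0.506799999999999*g^2 + 4.2103*g + 1.0956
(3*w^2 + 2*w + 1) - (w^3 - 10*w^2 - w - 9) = -w^3 + 13*w^2 + 3*w + 10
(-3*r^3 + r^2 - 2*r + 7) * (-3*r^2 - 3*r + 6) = 9*r^5 + 6*r^4 - 15*r^3 - 9*r^2 - 33*r + 42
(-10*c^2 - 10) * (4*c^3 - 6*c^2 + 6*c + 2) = -40*c^5 + 60*c^4 - 100*c^3 + 40*c^2 - 60*c - 20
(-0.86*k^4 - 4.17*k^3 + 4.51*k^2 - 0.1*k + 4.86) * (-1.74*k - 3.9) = 1.4964*k^5 + 10.6098*k^4 + 8.4156*k^3 - 17.415*k^2 - 8.0664*k - 18.954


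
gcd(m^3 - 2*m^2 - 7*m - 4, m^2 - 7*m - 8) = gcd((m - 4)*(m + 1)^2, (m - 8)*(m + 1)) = m + 1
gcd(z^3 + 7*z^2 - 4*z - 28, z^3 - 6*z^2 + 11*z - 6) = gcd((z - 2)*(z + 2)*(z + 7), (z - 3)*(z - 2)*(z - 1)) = z - 2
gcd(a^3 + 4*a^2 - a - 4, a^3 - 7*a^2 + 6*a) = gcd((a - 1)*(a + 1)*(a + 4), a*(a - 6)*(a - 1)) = a - 1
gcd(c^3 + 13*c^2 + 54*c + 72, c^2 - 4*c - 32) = c + 4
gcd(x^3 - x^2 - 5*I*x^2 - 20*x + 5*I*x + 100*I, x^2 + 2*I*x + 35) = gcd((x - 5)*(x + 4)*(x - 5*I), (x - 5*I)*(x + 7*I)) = x - 5*I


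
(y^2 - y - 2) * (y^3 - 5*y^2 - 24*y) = y^5 - 6*y^4 - 21*y^3 + 34*y^2 + 48*y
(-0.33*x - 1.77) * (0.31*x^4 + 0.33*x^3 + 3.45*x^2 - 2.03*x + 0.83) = -0.1023*x^5 - 0.6576*x^4 - 1.7226*x^3 - 5.4366*x^2 + 3.3192*x - 1.4691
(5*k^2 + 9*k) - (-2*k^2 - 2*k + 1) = 7*k^2 + 11*k - 1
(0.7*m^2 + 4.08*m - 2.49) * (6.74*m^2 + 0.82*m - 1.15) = 4.718*m^4 + 28.0732*m^3 - 14.242*m^2 - 6.7338*m + 2.8635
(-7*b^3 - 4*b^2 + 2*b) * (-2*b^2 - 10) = 14*b^5 + 8*b^4 + 66*b^3 + 40*b^2 - 20*b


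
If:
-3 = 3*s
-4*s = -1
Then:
No Solution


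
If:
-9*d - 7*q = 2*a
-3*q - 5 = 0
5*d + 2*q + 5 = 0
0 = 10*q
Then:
No Solution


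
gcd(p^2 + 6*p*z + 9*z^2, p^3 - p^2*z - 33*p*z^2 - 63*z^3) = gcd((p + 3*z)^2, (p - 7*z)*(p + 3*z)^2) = p^2 + 6*p*z + 9*z^2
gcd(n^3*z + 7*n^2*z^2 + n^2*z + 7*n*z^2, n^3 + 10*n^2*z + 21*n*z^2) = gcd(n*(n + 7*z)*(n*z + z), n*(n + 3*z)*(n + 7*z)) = n^2 + 7*n*z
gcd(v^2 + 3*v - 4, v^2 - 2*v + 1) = v - 1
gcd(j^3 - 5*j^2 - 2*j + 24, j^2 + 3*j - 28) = j - 4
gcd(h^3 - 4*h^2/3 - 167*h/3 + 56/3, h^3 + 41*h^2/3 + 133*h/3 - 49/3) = h^2 + 20*h/3 - 7/3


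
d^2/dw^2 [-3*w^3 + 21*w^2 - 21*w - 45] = 42 - 18*w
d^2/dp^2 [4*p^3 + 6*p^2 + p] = 24*p + 12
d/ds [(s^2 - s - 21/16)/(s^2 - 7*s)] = 3*(-32*s^2 + 14*s - 49)/(16*s^2*(s^2 - 14*s + 49))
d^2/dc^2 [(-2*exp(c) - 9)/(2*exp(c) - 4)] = 13*(-exp(c) - 2)*exp(c)/(2*(exp(3*c) - 6*exp(2*c) + 12*exp(c) - 8))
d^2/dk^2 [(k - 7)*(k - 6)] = 2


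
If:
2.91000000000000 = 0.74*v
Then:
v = 3.93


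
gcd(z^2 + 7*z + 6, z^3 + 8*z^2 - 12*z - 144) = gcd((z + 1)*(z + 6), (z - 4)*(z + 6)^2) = z + 6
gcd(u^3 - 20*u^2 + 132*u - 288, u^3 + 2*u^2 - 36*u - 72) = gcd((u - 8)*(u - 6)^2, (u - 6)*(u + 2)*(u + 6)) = u - 6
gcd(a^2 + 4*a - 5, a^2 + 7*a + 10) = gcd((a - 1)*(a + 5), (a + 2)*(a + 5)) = a + 5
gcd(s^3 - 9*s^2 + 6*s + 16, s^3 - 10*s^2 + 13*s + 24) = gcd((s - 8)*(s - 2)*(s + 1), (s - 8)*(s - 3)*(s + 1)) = s^2 - 7*s - 8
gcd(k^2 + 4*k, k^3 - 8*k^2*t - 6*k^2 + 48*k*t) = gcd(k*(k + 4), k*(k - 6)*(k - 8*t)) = k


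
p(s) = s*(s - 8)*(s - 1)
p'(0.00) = 8.00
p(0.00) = 0.00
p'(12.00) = 224.00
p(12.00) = 528.00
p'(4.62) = -11.13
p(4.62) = -56.53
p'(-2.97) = 87.92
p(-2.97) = -129.35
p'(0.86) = -5.26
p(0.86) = 0.86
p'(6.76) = 23.41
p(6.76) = -48.28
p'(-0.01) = 8.18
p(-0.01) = -0.08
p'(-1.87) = 52.15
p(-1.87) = -52.97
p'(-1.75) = 48.69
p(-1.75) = -46.92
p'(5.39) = -1.86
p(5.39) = -61.76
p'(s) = s*(s - 8) + s*(s - 1) + (s - 8)*(s - 1) = 3*s^2 - 18*s + 8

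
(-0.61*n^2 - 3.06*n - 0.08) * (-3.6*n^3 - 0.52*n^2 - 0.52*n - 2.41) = 2.196*n^5 + 11.3332*n^4 + 2.1964*n^3 + 3.1029*n^2 + 7.4162*n + 0.1928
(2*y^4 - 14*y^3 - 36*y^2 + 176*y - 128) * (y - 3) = 2*y^5 - 20*y^4 + 6*y^3 + 284*y^2 - 656*y + 384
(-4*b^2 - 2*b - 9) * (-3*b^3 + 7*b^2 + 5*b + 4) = 12*b^5 - 22*b^4 - 7*b^3 - 89*b^2 - 53*b - 36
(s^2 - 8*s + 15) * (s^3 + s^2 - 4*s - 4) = s^5 - 7*s^4 + 3*s^3 + 43*s^2 - 28*s - 60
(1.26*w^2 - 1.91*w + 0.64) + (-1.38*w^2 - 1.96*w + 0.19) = -0.12*w^2 - 3.87*w + 0.83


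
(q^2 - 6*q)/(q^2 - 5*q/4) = 4*(q - 6)/(4*q - 5)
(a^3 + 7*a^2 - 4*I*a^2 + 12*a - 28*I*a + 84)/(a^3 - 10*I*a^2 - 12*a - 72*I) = (a + 7)/(a - 6*I)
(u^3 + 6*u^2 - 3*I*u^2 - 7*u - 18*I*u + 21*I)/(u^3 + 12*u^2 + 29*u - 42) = (u - 3*I)/(u + 6)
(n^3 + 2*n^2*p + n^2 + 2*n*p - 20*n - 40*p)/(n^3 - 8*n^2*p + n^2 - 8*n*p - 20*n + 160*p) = (-n - 2*p)/(-n + 8*p)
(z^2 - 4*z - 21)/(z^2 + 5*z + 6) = (z - 7)/(z + 2)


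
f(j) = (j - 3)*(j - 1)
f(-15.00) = 288.00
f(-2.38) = 18.18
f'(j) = 2*j - 4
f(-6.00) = 63.00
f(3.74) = 2.03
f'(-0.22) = -4.44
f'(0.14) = -3.72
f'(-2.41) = -8.82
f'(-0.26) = -4.52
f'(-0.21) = -4.42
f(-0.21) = 3.88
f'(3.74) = 3.48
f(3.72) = 1.96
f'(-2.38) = -8.76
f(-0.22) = 3.93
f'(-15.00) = -34.00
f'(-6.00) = -16.00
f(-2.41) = 18.45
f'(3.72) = 3.44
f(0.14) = 2.46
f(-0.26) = 4.11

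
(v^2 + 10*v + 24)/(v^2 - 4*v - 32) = (v + 6)/(v - 8)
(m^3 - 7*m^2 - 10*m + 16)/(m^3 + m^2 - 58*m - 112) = (m - 1)/(m + 7)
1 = 1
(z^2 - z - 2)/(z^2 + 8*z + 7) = (z - 2)/(z + 7)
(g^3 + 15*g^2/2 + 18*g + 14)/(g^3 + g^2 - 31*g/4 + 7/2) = 2*(g^2 + 4*g + 4)/(2*g^2 - 5*g + 2)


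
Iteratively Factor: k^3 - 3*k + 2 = (k - 1)*(k^2 + k - 2) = (k - 1)*(k + 2)*(k - 1)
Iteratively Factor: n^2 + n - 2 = (n - 1)*(n + 2)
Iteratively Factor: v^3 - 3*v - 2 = (v + 1)*(v^2 - v - 2) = (v + 1)^2*(v - 2)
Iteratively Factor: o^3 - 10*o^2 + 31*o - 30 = (o - 5)*(o^2 - 5*o + 6) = (o - 5)*(o - 2)*(o - 3)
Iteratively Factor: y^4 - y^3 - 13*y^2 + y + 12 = (y - 1)*(y^3 - 13*y - 12) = (y - 1)*(y + 3)*(y^2 - 3*y - 4) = (y - 1)*(y + 1)*(y + 3)*(y - 4)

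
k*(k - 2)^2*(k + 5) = k^4 + k^3 - 16*k^2 + 20*k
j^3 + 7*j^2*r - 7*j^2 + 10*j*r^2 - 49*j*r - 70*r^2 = (j - 7)*(j + 2*r)*(j + 5*r)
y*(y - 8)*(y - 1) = y^3 - 9*y^2 + 8*y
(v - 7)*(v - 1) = v^2 - 8*v + 7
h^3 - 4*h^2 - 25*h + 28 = (h - 7)*(h - 1)*(h + 4)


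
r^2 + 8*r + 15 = (r + 3)*(r + 5)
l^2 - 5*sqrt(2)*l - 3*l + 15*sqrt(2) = (l - 3)*(l - 5*sqrt(2))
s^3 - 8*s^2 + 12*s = s*(s - 6)*(s - 2)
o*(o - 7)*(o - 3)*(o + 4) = o^4 - 6*o^3 - 19*o^2 + 84*o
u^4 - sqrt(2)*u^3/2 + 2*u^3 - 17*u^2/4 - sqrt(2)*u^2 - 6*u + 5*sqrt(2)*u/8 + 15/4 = (u - 1/2)*(u + 5/2)*(u - 3*sqrt(2)/2)*(u + sqrt(2))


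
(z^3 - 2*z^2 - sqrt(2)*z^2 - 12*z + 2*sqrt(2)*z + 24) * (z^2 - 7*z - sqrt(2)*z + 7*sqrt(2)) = z^5 - 9*z^4 - 2*sqrt(2)*z^4 + 4*z^3 + 18*sqrt(2)*z^3 - 16*sqrt(2)*z^2 + 90*z^2 - 108*sqrt(2)*z - 140*z + 168*sqrt(2)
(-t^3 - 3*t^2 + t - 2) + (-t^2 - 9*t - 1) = -t^3 - 4*t^2 - 8*t - 3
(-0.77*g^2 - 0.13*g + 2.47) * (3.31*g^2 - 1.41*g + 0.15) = -2.5487*g^4 + 0.6554*g^3 + 8.2435*g^2 - 3.5022*g + 0.3705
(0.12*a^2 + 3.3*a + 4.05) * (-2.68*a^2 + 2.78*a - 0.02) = -0.3216*a^4 - 8.5104*a^3 - 1.6824*a^2 + 11.193*a - 0.081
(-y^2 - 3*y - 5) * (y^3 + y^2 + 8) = -y^5 - 4*y^4 - 8*y^3 - 13*y^2 - 24*y - 40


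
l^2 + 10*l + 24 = (l + 4)*(l + 6)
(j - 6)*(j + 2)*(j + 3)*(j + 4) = j^4 + 3*j^3 - 28*j^2 - 132*j - 144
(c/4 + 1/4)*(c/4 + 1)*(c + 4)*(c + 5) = c^4/16 + 7*c^3/8 + 69*c^2/16 + 17*c/2 + 5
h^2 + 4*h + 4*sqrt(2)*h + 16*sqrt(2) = (h + 4)*(h + 4*sqrt(2))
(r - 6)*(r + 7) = r^2 + r - 42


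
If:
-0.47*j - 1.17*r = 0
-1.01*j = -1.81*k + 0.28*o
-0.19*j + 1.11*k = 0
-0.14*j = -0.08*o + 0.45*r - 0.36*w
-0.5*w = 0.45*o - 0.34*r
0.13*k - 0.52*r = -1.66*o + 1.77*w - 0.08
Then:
No Solution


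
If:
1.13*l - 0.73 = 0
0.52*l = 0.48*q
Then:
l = 0.65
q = 0.70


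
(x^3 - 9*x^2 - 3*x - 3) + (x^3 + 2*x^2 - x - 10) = 2*x^3 - 7*x^2 - 4*x - 13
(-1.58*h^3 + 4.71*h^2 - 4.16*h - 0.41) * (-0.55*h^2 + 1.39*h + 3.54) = 0.869*h^5 - 4.7867*h^4 + 3.2417*h^3 + 11.1165*h^2 - 15.2963*h - 1.4514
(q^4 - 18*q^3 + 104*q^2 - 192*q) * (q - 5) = q^5 - 23*q^4 + 194*q^3 - 712*q^2 + 960*q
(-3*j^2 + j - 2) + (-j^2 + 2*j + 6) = -4*j^2 + 3*j + 4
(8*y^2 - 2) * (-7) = 14 - 56*y^2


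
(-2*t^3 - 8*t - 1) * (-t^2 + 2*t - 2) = 2*t^5 - 4*t^4 + 12*t^3 - 15*t^2 + 14*t + 2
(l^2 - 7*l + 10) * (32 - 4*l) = -4*l^3 + 60*l^2 - 264*l + 320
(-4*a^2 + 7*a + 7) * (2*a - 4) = -8*a^3 + 30*a^2 - 14*a - 28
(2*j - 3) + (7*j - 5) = 9*j - 8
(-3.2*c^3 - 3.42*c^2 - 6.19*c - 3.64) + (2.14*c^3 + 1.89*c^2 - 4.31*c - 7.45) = -1.06*c^3 - 1.53*c^2 - 10.5*c - 11.09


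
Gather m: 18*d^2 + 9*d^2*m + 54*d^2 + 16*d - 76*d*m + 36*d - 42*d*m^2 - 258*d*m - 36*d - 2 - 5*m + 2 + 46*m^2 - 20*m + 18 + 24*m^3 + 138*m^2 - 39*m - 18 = 72*d^2 + 16*d + 24*m^3 + m^2*(184 - 42*d) + m*(9*d^2 - 334*d - 64)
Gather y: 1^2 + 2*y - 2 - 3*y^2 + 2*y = -3*y^2 + 4*y - 1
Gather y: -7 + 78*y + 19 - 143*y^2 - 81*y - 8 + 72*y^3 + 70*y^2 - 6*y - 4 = 72*y^3 - 73*y^2 - 9*y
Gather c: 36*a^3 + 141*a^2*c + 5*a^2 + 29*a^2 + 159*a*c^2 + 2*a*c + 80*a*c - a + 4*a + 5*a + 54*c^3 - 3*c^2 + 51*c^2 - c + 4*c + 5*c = 36*a^3 + 34*a^2 + 8*a + 54*c^3 + c^2*(159*a + 48) + c*(141*a^2 + 82*a + 8)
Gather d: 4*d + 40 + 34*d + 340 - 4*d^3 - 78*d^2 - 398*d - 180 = -4*d^3 - 78*d^2 - 360*d + 200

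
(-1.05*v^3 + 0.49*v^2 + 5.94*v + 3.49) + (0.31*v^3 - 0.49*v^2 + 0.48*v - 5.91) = -0.74*v^3 + 6.42*v - 2.42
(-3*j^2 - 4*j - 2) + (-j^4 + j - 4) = -j^4 - 3*j^2 - 3*j - 6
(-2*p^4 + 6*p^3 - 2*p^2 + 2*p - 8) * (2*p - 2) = -4*p^5 + 16*p^4 - 16*p^3 + 8*p^2 - 20*p + 16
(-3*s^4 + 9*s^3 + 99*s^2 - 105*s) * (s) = -3*s^5 + 9*s^4 + 99*s^3 - 105*s^2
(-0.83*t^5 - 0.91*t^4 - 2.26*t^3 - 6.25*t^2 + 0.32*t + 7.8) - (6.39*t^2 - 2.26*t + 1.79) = -0.83*t^5 - 0.91*t^4 - 2.26*t^3 - 12.64*t^2 + 2.58*t + 6.01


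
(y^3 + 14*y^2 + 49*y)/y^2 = y + 14 + 49/y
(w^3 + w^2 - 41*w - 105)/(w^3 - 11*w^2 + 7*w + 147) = (w + 5)/(w - 7)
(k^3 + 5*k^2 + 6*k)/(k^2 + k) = (k^2 + 5*k + 6)/(k + 1)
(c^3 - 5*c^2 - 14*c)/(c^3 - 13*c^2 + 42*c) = (c + 2)/(c - 6)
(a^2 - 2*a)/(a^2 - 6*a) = (a - 2)/(a - 6)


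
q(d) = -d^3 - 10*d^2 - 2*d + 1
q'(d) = -3*d^2 - 20*d - 2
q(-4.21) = -93.20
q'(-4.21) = 29.03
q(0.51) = -2.75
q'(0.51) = -12.98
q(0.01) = 0.98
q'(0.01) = -2.20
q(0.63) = -4.48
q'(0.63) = -15.79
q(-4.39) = -98.34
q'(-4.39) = 27.98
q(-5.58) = -125.46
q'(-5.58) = 16.19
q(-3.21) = -62.54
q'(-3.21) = 31.29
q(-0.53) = -0.60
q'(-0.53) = 7.76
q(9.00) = -1556.00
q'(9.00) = -425.00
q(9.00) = -1556.00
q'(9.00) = -425.00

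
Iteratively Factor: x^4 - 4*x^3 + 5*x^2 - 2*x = (x)*(x^3 - 4*x^2 + 5*x - 2) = x*(x - 2)*(x^2 - 2*x + 1) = x*(x - 2)*(x - 1)*(x - 1)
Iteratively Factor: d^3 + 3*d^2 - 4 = (d - 1)*(d^2 + 4*d + 4) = (d - 1)*(d + 2)*(d + 2)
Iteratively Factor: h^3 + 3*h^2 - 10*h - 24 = (h - 3)*(h^2 + 6*h + 8) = (h - 3)*(h + 4)*(h + 2)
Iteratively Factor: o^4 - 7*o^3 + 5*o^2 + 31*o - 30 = (o - 5)*(o^3 - 2*o^2 - 5*o + 6) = (o - 5)*(o + 2)*(o^2 - 4*o + 3) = (o - 5)*(o - 3)*(o + 2)*(o - 1)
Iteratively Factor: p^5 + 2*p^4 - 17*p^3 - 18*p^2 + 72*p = (p - 2)*(p^4 + 4*p^3 - 9*p^2 - 36*p) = (p - 3)*(p - 2)*(p^3 + 7*p^2 + 12*p) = (p - 3)*(p - 2)*(p + 3)*(p^2 + 4*p) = (p - 3)*(p - 2)*(p + 3)*(p + 4)*(p)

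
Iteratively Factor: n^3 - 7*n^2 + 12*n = (n - 3)*(n^2 - 4*n) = n*(n - 3)*(n - 4)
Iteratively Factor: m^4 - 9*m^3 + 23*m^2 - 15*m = (m)*(m^3 - 9*m^2 + 23*m - 15) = m*(m - 5)*(m^2 - 4*m + 3) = m*(m - 5)*(m - 1)*(m - 3)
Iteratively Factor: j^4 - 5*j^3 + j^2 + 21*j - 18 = (j + 2)*(j^3 - 7*j^2 + 15*j - 9) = (j - 3)*(j + 2)*(j^2 - 4*j + 3) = (j - 3)*(j - 1)*(j + 2)*(j - 3)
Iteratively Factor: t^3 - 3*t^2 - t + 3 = (t + 1)*(t^2 - 4*t + 3) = (t - 3)*(t + 1)*(t - 1)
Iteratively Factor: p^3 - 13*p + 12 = (p - 3)*(p^2 + 3*p - 4) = (p - 3)*(p + 4)*(p - 1)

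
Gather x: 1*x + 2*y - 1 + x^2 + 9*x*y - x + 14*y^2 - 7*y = x^2 + 9*x*y + 14*y^2 - 5*y - 1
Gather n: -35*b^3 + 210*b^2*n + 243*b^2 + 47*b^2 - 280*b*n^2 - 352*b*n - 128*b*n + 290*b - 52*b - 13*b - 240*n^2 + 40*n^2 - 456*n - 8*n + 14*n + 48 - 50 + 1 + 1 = -35*b^3 + 290*b^2 + 225*b + n^2*(-280*b - 200) + n*(210*b^2 - 480*b - 450)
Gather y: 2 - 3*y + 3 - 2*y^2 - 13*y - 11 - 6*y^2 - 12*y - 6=-8*y^2 - 28*y - 12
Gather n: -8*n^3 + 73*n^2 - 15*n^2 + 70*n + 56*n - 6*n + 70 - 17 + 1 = -8*n^3 + 58*n^2 + 120*n + 54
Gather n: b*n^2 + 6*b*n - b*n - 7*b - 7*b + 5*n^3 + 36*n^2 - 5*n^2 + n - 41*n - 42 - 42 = -14*b + 5*n^3 + n^2*(b + 31) + n*(5*b - 40) - 84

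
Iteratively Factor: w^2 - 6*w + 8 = (w - 4)*(w - 2)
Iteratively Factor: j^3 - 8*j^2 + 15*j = (j - 5)*(j^2 - 3*j) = (j - 5)*(j - 3)*(j)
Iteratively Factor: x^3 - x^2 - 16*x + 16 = (x - 1)*(x^2 - 16) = (x - 1)*(x + 4)*(x - 4)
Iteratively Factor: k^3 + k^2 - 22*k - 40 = (k + 4)*(k^2 - 3*k - 10) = (k - 5)*(k + 4)*(k + 2)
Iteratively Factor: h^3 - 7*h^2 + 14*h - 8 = (h - 4)*(h^2 - 3*h + 2) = (h - 4)*(h - 2)*(h - 1)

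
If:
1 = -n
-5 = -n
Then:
No Solution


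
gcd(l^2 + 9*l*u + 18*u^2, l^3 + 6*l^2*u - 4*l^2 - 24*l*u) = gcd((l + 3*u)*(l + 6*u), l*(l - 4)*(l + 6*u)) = l + 6*u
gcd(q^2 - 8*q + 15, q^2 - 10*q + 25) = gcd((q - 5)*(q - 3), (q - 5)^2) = q - 5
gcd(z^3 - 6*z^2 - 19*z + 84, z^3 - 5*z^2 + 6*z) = z - 3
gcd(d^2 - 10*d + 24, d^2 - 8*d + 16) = d - 4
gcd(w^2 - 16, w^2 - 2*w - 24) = w + 4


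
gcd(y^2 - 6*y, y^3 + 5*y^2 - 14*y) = y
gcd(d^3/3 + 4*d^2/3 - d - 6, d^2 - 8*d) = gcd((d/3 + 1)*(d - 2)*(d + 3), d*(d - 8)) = 1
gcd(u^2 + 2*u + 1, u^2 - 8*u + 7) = 1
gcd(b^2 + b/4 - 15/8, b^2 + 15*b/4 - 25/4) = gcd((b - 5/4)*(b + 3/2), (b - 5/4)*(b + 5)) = b - 5/4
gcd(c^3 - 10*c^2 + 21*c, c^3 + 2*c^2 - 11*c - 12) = c - 3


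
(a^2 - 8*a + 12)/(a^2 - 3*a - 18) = (a - 2)/(a + 3)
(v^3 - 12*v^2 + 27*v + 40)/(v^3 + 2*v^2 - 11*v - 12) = (v^2 - 13*v + 40)/(v^2 + v - 12)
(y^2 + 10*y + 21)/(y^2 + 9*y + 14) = (y + 3)/(y + 2)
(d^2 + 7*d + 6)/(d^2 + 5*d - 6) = (d + 1)/(d - 1)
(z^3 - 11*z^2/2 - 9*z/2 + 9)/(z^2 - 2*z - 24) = (2*z^2 + z - 3)/(2*(z + 4))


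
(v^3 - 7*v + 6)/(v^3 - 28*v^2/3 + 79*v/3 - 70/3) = 3*(v^2 + 2*v - 3)/(3*v^2 - 22*v + 35)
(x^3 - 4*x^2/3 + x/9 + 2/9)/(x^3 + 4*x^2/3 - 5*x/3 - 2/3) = (x - 2/3)/(x + 2)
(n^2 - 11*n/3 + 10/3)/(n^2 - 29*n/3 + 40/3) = (n - 2)/(n - 8)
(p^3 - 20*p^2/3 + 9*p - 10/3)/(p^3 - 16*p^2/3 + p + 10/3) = (3*p - 2)/(3*p + 2)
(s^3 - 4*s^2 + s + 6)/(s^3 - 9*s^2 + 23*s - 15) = (s^2 - s - 2)/(s^2 - 6*s + 5)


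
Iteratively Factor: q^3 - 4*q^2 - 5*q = (q - 5)*(q^2 + q) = q*(q - 5)*(q + 1)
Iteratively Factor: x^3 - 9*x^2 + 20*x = (x - 4)*(x^2 - 5*x) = x*(x - 4)*(x - 5)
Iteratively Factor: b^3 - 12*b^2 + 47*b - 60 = (b - 5)*(b^2 - 7*b + 12) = (b - 5)*(b - 3)*(b - 4)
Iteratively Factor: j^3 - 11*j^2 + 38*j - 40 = (j - 4)*(j^2 - 7*j + 10) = (j - 5)*(j - 4)*(j - 2)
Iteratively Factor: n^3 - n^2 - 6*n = (n)*(n^2 - n - 6) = n*(n - 3)*(n + 2)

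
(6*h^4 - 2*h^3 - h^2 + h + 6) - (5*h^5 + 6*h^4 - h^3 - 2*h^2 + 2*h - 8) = -5*h^5 - h^3 + h^2 - h + 14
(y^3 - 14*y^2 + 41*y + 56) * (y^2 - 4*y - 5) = y^5 - 18*y^4 + 92*y^3 - 38*y^2 - 429*y - 280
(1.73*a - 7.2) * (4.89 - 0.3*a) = -0.519*a^2 + 10.6197*a - 35.208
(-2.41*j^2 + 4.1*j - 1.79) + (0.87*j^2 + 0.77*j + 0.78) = -1.54*j^2 + 4.87*j - 1.01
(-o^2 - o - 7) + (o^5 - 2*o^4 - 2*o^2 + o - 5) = o^5 - 2*o^4 - 3*o^2 - 12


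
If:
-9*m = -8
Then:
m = 8/9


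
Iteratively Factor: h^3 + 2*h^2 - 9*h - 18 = (h + 3)*(h^2 - h - 6) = (h + 2)*(h + 3)*(h - 3)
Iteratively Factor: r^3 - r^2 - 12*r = (r)*(r^2 - r - 12) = r*(r + 3)*(r - 4)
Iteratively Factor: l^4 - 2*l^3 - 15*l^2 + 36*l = (l)*(l^3 - 2*l^2 - 15*l + 36) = l*(l + 4)*(l^2 - 6*l + 9) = l*(l - 3)*(l + 4)*(l - 3)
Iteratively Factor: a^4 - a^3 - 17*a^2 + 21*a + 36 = (a - 3)*(a^3 + 2*a^2 - 11*a - 12) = (a - 3)^2*(a^2 + 5*a + 4) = (a - 3)^2*(a + 1)*(a + 4)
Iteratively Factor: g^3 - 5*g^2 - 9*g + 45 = (g - 3)*(g^2 - 2*g - 15) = (g - 5)*(g - 3)*(g + 3)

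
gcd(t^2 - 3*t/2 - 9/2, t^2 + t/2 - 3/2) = t + 3/2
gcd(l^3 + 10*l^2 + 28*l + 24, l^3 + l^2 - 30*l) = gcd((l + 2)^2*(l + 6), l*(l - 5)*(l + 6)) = l + 6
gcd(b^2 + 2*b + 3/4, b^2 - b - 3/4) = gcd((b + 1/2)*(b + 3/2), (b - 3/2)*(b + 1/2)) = b + 1/2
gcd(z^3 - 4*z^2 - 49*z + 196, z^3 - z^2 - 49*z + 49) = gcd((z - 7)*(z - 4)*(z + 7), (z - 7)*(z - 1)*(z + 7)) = z^2 - 49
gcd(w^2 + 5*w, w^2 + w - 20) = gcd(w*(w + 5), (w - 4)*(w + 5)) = w + 5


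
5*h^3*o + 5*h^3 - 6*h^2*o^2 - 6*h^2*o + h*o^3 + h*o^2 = (-5*h + o)*(-h + o)*(h*o + h)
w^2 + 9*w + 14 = (w + 2)*(w + 7)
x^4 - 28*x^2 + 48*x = x*(x - 4)*(x - 2)*(x + 6)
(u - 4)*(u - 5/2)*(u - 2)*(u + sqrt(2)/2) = u^4 - 17*u^3/2 + sqrt(2)*u^3/2 - 17*sqrt(2)*u^2/4 + 23*u^2 - 20*u + 23*sqrt(2)*u/2 - 10*sqrt(2)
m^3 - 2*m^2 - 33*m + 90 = (m - 5)*(m - 3)*(m + 6)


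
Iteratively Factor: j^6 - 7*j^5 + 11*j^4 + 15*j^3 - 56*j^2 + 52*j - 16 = (j - 2)*(j^5 - 5*j^4 + j^3 + 17*j^2 - 22*j + 8) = (j - 2)*(j - 1)*(j^4 - 4*j^3 - 3*j^2 + 14*j - 8) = (j - 2)*(j - 1)^2*(j^3 - 3*j^2 - 6*j + 8) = (j - 2)*(j - 1)^3*(j^2 - 2*j - 8) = (j - 4)*(j - 2)*(j - 1)^3*(j + 2)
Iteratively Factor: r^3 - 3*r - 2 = (r + 1)*(r^2 - r - 2) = (r + 1)^2*(r - 2)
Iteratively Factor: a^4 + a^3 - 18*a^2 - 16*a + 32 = (a - 1)*(a^3 + 2*a^2 - 16*a - 32) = (a - 1)*(a + 4)*(a^2 - 2*a - 8) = (a - 4)*(a - 1)*(a + 4)*(a + 2)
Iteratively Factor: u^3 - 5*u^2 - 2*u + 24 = (u - 3)*(u^2 - 2*u - 8) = (u - 4)*(u - 3)*(u + 2)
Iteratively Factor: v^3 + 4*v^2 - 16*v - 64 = (v + 4)*(v^2 - 16) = (v - 4)*(v + 4)*(v + 4)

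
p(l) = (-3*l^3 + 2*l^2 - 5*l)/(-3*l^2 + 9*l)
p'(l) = (6*l - 9)*(-3*l^3 + 2*l^2 - 5*l)/(-3*l^2 + 9*l)^2 + (-9*l^2 + 4*l - 5)/(-3*l^2 + 9*l) = (l^2 - 6*l + 1/3)/(l^2 - 6*l + 9)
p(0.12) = -0.56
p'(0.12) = -0.04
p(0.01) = -0.56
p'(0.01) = 0.03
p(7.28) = 11.64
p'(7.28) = 0.53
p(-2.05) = -1.43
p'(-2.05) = 0.66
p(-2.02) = -1.41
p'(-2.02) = 0.66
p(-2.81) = -1.97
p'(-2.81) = 0.74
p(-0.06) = -0.56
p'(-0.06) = 0.07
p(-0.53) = -0.65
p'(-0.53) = 0.30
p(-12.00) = -10.24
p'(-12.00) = 0.96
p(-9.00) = -7.39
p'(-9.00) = 0.94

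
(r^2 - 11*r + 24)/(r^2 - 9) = (r - 8)/(r + 3)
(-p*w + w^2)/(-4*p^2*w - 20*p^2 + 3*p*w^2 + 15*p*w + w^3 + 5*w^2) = w/(4*p*w + 20*p + w^2 + 5*w)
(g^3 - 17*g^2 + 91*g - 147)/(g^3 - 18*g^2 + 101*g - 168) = (g - 7)/(g - 8)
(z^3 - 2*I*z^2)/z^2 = z - 2*I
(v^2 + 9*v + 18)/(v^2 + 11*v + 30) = (v + 3)/(v + 5)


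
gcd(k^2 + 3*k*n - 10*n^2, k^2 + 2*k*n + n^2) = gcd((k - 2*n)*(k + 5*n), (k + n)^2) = 1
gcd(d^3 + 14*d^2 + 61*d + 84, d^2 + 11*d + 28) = d^2 + 11*d + 28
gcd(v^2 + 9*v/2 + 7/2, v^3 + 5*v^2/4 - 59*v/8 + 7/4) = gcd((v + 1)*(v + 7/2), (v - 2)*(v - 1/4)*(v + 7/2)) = v + 7/2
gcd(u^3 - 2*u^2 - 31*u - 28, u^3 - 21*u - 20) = u^2 + 5*u + 4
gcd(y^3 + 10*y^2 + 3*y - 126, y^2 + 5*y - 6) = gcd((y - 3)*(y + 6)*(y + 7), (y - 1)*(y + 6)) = y + 6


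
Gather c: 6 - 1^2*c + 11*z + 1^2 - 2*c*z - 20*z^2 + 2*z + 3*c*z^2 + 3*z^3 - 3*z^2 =c*(3*z^2 - 2*z - 1) + 3*z^3 - 23*z^2 + 13*z + 7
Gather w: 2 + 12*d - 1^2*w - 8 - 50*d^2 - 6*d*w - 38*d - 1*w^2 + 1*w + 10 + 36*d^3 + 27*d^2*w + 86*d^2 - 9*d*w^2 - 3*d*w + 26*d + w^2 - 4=36*d^3 + 36*d^2 - 9*d*w^2 + w*(27*d^2 - 9*d)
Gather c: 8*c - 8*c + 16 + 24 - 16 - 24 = 0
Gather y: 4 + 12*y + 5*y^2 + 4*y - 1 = 5*y^2 + 16*y + 3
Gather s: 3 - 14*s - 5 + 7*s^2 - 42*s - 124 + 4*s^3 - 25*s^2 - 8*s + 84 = 4*s^3 - 18*s^2 - 64*s - 42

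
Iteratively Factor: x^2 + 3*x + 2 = (x + 2)*(x + 1)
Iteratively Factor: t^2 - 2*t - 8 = (t - 4)*(t + 2)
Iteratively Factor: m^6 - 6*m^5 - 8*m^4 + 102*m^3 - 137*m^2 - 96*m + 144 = (m + 4)*(m^5 - 10*m^4 + 32*m^3 - 26*m^2 - 33*m + 36) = (m - 4)*(m + 4)*(m^4 - 6*m^3 + 8*m^2 + 6*m - 9) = (m - 4)*(m - 3)*(m + 4)*(m^3 - 3*m^2 - m + 3) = (m - 4)*(m - 3)*(m - 1)*(m + 4)*(m^2 - 2*m - 3) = (m - 4)*(m - 3)^2*(m - 1)*(m + 4)*(m + 1)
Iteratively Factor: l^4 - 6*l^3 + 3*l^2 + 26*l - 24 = (l + 2)*(l^3 - 8*l^2 + 19*l - 12) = (l - 3)*(l + 2)*(l^2 - 5*l + 4) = (l - 3)*(l - 1)*(l + 2)*(l - 4)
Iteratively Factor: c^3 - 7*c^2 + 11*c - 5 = (c - 1)*(c^2 - 6*c + 5) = (c - 1)^2*(c - 5)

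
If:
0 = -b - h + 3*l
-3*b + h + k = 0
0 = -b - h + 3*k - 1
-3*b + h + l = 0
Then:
No Solution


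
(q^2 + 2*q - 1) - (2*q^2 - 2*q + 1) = -q^2 + 4*q - 2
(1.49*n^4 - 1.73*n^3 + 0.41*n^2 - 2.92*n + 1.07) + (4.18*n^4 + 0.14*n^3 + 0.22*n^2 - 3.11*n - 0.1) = 5.67*n^4 - 1.59*n^3 + 0.63*n^2 - 6.03*n + 0.97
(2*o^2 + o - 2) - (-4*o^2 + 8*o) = 6*o^2 - 7*o - 2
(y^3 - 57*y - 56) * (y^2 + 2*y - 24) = y^5 + 2*y^4 - 81*y^3 - 170*y^2 + 1256*y + 1344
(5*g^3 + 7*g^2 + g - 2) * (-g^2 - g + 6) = -5*g^5 - 12*g^4 + 22*g^3 + 43*g^2 + 8*g - 12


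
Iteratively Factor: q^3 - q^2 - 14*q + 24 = (q - 3)*(q^2 + 2*q - 8) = (q - 3)*(q - 2)*(q + 4)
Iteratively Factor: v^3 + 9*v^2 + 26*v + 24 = (v + 2)*(v^2 + 7*v + 12) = (v + 2)*(v + 4)*(v + 3)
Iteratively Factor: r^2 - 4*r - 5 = (r + 1)*(r - 5)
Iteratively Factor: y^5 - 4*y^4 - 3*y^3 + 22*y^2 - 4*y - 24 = (y + 2)*(y^4 - 6*y^3 + 9*y^2 + 4*y - 12) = (y - 2)*(y + 2)*(y^3 - 4*y^2 + y + 6) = (y - 2)^2*(y + 2)*(y^2 - 2*y - 3) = (y - 2)^2*(y + 1)*(y + 2)*(y - 3)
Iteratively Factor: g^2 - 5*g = (g - 5)*(g)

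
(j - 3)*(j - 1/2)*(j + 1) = j^3 - 5*j^2/2 - 2*j + 3/2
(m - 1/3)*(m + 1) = m^2 + 2*m/3 - 1/3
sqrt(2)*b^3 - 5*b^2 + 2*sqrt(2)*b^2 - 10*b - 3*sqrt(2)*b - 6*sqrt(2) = (b + 2)*(b - 3*sqrt(2))*(sqrt(2)*b + 1)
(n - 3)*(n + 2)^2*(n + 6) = n^4 + 7*n^3 - 2*n^2 - 60*n - 72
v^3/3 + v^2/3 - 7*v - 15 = (v/3 + 1)*(v - 5)*(v + 3)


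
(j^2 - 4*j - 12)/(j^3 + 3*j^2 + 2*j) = (j - 6)/(j*(j + 1))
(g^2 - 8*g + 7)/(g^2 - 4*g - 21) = (g - 1)/(g + 3)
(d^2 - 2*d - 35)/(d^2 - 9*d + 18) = (d^2 - 2*d - 35)/(d^2 - 9*d + 18)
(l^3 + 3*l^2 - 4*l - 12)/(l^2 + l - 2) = (l^2 + l - 6)/(l - 1)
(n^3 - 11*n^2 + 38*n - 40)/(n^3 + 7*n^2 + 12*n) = (n^3 - 11*n^2 + 38*n - 40)/(n*(n^2 + 7*n + 12))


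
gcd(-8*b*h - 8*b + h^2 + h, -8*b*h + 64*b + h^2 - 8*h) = 8*b - h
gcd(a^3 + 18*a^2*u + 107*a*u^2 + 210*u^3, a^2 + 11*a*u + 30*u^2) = a^2 + 11*a*u + 30*u^2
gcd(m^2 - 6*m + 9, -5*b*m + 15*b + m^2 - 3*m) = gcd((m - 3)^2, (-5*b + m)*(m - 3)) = m - 3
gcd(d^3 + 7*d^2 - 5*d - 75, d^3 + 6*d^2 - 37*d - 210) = d + 5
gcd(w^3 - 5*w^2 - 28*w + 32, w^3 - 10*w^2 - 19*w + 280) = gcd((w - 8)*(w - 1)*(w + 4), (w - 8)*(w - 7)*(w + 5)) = w - 8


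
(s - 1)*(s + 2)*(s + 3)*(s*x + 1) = s^4*x + 4*s^3*x + s^3 + s^2*x + 4*s^2 - 6*s*x + s - 6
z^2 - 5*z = z*(z - 5)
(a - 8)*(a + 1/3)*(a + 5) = a^3 - 8*a^2/3 - 41*a - 40/3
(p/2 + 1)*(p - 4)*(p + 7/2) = p^3/2 + 3*p^2/4 - 15*p/2 - 14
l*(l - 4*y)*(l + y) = l^3 - 3*l^2*y - 4*l*y^2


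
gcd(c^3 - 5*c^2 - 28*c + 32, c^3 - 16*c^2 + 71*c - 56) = c^2 - 9*c + 8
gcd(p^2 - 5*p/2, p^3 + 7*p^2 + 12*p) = p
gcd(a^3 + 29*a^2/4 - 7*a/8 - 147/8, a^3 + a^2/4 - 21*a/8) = a^2 + a/4 - 21/8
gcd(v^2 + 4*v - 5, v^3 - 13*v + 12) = v - 1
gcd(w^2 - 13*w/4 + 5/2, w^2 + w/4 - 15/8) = w - 5/4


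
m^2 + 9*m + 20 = (m + 4)*(m + 5)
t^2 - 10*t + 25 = (t - 5)^2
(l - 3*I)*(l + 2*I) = l^2 - I*l + 6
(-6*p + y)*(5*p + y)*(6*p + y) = -180*p^3 - 36*p^2*y + 5*p*y^2 + y^3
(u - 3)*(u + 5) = u^2 + 2*u - 15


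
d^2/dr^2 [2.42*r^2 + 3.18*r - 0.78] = 4.84000000000000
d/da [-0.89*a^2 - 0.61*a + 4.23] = -1.78*a - 0.61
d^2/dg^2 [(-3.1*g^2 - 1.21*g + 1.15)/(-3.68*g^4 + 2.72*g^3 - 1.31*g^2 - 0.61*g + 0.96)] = (251.88864*g^8 + 10.4570880000002*g^7 - 489.279936*g^6 + 350.536032*g^5 + 49.64688*g^4 + 30.618286*g^3 - 63.668514*g^2 + 21.633666*g + 3.382762)/(49.836032*g^12 - 110.505984*g^11 + 134.899968*g^10 - 74.016512*g^9 - 27.615792*g^8 + 74.83512*g^7 - 55.760437*g^6 + 7.698111*g^5 + 16.251441*g^4 - 11.896091*g^3 + 2.55024*g^2 + 1.686528*g - 0.884736)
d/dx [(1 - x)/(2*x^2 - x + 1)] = (-2*x^2 + x + (x - 1)*(4*x - 1) - 1)/(2*x^2 - x + 1)^2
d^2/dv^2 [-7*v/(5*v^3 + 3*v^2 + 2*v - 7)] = 14*(-v*(15*v^2 + 6*v + 2)^2 + (15*v^2 + 3*v*(5*v + 1) + 6*v + 2)*(5*v^3 + 3*v^2 + 2*v - 7))/(5*v^3 + 3*v^2 + 2*v - 7)^3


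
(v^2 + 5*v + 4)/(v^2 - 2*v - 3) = (v + 4)/(v - 3)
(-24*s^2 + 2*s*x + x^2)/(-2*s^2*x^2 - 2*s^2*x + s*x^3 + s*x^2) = (24*s^2 - 2*s*x - x^2)/(s*x*(2*s*x + 2*s - x^2 - x))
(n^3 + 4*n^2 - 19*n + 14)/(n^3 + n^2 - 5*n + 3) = (n^2 + 5*n - 14)/(n^2 + 2*n - 3)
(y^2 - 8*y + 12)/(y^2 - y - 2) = (y - 6)/(y + 1)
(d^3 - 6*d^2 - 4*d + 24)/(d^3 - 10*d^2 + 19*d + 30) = (d^2 - 4)/(d^2 - 4*d - 5)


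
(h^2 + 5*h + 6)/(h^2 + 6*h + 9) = (h + 2)/(h + 3)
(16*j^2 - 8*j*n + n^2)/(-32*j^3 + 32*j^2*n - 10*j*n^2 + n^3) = -1/(2*j - n)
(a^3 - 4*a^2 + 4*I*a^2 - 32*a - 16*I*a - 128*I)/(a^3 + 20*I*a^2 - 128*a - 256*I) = (a^2 - 4*a - 32)/(a^2 + 16*I*a - 64)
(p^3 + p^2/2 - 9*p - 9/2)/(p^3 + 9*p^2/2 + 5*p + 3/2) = (p - 3)/(p + 1)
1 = 1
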